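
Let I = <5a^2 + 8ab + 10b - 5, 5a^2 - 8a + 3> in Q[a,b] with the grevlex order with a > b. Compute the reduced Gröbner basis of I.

f_1 = 5a^2 + 8ab + 10b - 5, LT = a^2.
f_2 = 5a^2 - 8a + 3, LT = a^2.

S(f_1,f_2): lcm = a^2. S = 8/5ab + 8/5a + 2b - 8/5.
  leading term ab: no divisor's leading term divides it; move 8/5ab to the remainder.
  leading term a: no divisor's leading term divides it; move 8/5a to the remainder.
  leading term b: no divisor's leading term divides it; move 2b to the remainder.
  leading term 1: no divisor's leading term divides it; move -8/5 to the remainder.
  remainder 8/5ab + 8/5a + 2b - 8/5 ≠ 0; add g_3 = 8/5ab + 8/5a + 2b - 8/5 to the basis.

S(f_1,g_3): lcm = a^2b. S = 8/5ab^2 - a^2 - 5/4ab + 2b^2 + a - b.
  leading term ab^2: subtract (b)·g_3 from 8/5ab^2 - a^2 - 5/4ab + 2b^2 + a - b → -a^2 - 57/20ab + a + 3/5b
  leading term a^2: subtract (-1/5)·f_1 from -a^2 - 57/20ab + a + 3/5b → -5/4ab + a + 13/5b - 1
  leading term ab: subtract (-25/32)·g_3 from -5/4ab + a + 13/5b - 1 → 9/4a + 333/80b - 9/4
  leading term a: no divisor's leading term divides it; move 9/4a to the remainder.
  leading term b: no divisor's leading term divides it; move 333/80b to the remainder.
  leading term 1: no divisor's leading term divides it; move -9/4 to the remainder.
  remainder 9/4a + 333/80b - 9/4 ≠ 0; add g_4 = 9/4a + 333/80b - 9/4 to the basis.

S(g_3,g_4): lcm = ab. S = -37/20b^2 + a + 9/4b - 1.
  leading term b^2: no divisor's leading term divides it; move -37/20b^2 to the remainder.
  leading term a: subtract (4/9)·g_4 from a + 9/4b - 1 → 2/5b
  leading term b: no divisor's leading term divides it; move 2/5b to the remainder.
  remainder -37/20b^2 + 2/5b ≠ 0; add g_5 = -37/20b^2 + 2/5b to the basis.

The other S-polynomials (S(f_2,g_3), S(f_1,g_4), S(f_2,g_4), S(f_1,g_5), S(f_2,g_5), S(g_3,g_5), S(g_4,g_5)) all reduce to 0 modulo the current basis, so we have a Gröbner basis.
Inter-reduce: drop elements whose leading term is divisible by another's, tail-reduce, and make monic.

G = {b^2 - 8/37b, a + 37/20b - 1}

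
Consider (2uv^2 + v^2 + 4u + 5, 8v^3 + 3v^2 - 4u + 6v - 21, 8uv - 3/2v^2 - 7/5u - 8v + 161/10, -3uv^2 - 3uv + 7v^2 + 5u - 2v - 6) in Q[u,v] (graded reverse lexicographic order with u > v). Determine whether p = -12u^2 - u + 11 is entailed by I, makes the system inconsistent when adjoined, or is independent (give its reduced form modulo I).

First compute the reduced Gröbner basis of I by Buchberger's algorithm.
f_1 = 2uv^2 + v^2 + 4u + 5, LT = uv^2.
f_2 = 8v^3 + 3v^2 - 4u + 6v - 21, LT = v^3.
f_3 = 8uv - 3/2v^2 - 7/5u - 8v + 161/10, LT = uv.
f_4 = -3uv^2 - 3uv + 7v^2 + 5u - 2v - 6, LT = uv^2.

S(f_1,f_2): lcm = uv^3. S = -3/8uv^2 + 1/2v^3 + 1/2u^2 + 5/4uv + 21/8u + 5/2v.
  leading term uv^2: subtract (-3/16)·f_1 from -3/8uv^2 + 1/2v^3 + 1/2u^2 + 5/4uv + 21/8u + 5/2v → 1/2v^3 + 1/2u^2 + 5/4uv + 3/16v^2 + 27/8u + 5/2v + 15/16
  leading term v^3: subtract (1/16)·f_2 from 1/2v^3 + 1/2u^2 + 5/4uv + 3/16v^2 + 27/8u + 5/2v + 15/16 → 1/2u^2 + 5/4uv + 29/8u + 17/8v + 9/4
  leading term u^2: no divisor's leading term divides it; move 1/2u^2 to the remainder.
  leading term uv: subtract (5/32)·f_3 from 5/4uv + 29/8u + 17/8v + 9/4 → 15/64v^2 + 123/32u + 27/8v - 17/64
  leading term v^2: no divisor's leading term divides it; move 15/64v^2 to the remainder.
  leading term u: no divisor's leading term divides it; move 123/32u to the remainder.
  leading term v: no divisor's leading term divides it; move 27/8v to the remainder.
  leading term 1: no divisor's leading term divides it; move -17/64 to the remainder.
  remainder 1/2u^2 + 15/64v^2 + 123/32u + 27/8v - 17/64 ≠ 0; add h_5 = 1/2u^2 + 15/64v^2 + 123/32u + 27/8v - 17/64 to the basis.

S(f_1,f_3): lcm = uv^2. S = 3/16v^3 + 7/40uv + 3/2v^2 + 2u - 161/80v + 5/2.
  leading term v^3: subtract (3/128)·f_2 from 3/16v^3 + 7/40uv + 3/2v^2 + 2u - 161/80v + 5/2 → 7/40uv + 183/128v^2 + 67/32u - 689/320v + 383/128
  leading term uv: subtract (7/320)·f_3 from 7/40uv + 183/128v^2 + 67/32u - 689/320v + 383/128 → 117/80v^2 + 3399/1600u - 633/320v + 66/25
  leading term v^2: no divisor's leading term divides it; move 117/80v^2 to the remainder.
  leading term u: no divisor's leading term divides it; move 3399/1600u to the remainder.
  leading term v: no divisor's leading term divides it; move -633/320v to the remainder.
  leading term 1: no divisor's leading term divides it; move 66/25 to the remainder.
  remainder 117/80v^2 + 3399/1600u - 633/320v + 66/25 ≠ 0; add h_6 = 117/80v^2 + 3399/1600u - 633/320v + 66/25 to the basis.

S(f_1,f_4): lcm = uv^2. S = -uv + 17/6v^2 + 11/3u - 2/3v + 1/2.
  leading term uv: subtract (-1/8)·f_3 from -uv + 17/6v^2 + 11/3u - 2/3v + 1/2 → 127/48v^2 + 419/120u - 5/3v + 201/80
  leading term v^2: subtract (635/351)·h_6 from 127/48v^2 + 419/120u - 5/3v + 201/80 → -13163/37440u + 14317/7488v - 21187/9360
  leading term u: no divisor's leading term divides it; move -13163/37440u to the remainder.
  leading term v: no divisor's leading term divides it; move 14317/7488v to the remainder.
  leading term 1: no divisor's leading term divides it; move -21187/9360 to the remainder.
  remainder -13163/37440u + 14317/7488v - 21187/9360 ≠ 0; add h_7 = -13163/37440u + 14317/7488v - 21187/9360 to the basis.

S(f_2,f_3): lcm = uv^3. S = 3/16v^4 + 11/20uv^2 + v^3 - 1/2u^2 + 3/4uv - 161/80v^2 - 21/8u.
  leading term v^4: subtract (3/128v)·f_2 from 3/16v^4 + 11/20uv^2 + v^3 - 1/2u^2 + 3/4uv - 161/80v^2 - 21/8u → 11/20uv^2 + 119/128v^3 - 1/2u^2 + 27/32uv - 689/320v^2 - 21/8u + 63/128v
  leading term uv^2: subtract (11/40)·f_1 from 11/20uv^2 + 119/128v^3 - 1/2u^2 + 27/32uv - 689/320v^2 - 21/8u + 63/128v → 119/128v^3 - 1/2u^2 + 27/32uv - 777/320v^2 - 149/40u + 63/128v - 11/8
  leading term v^3: subtract (119/1024)·f_2 from 119/128v^3 - 1/2u^2 + 27/32uv - 777/320v^2 - 149/40u + 63/128v - 11/8 → -1/2u^2 + 27/32uv - 14217/5120v^2 - 4173/1280u - 105/512v + 1091/1024
  leading term u^2: subtract (-1)·h_5 from -1/2u^2 + 27/32uv - 14217/5120v^2 - 4173/1280u - 105/512v + 1091/1024 → 27/32uv - 13017/5120v^2 + 747/1280u + 1623/512v + 819/1024
  leading term uv: subtract (27/256)·f_3 from 27/32uv - 13017/5120v^2 + 747/1280u + 1623/512v + 819/1024 → -12207/5120v^2 + 117/160u + 2055/512v - 4599/5120
  leading term v^2: subtract (-313/192)·h_6 from -12207/5120v^2 + 117/160u + 2055/512v - 4599/5120 → 429509/102400u + 16157/20480v + 87181/25600
  leading term u: subtract (-50252553/4212160)·h_7 from 429509/102400u + 16157/20480v + 87181/25600 → 49702773/2106080v - 49702773/2106080
  leading term v: no divisor's leading term divides it; move 49702773/2106080v to the remainder.
  leading term 1: no divisor's leading term divides it; move -49702773/2106080 to the remainder.
  remainder 49702773/2106080v - 49702773/2106080 ≠ 0; add h_8 = 49702773/2106080v - 49702773/2106080 to the basis.

The other S-polynomials (S(f_2,f_4), S(f_3,f_4), S(f_1,h_5), S(f_2,h_5), S(f_3,h_5), S(f_4,h_5), S(f_1,h_6), S(f_2,h_6), S(f_3,h_6), S(f_4,h_6), S(h_5,h_6), S(f_1,h_7), S(f_2,h_7), S(f_3,h_7), S(f_4,h_7), S(h_5,h_7), S(h_6,h_7), S(f_1,h_8), S(f_2,h_8), S(f_3,h_8), S(f_4,h_8), S(h_5,h_8), S(h_6,h_8), S(h_7,h_8)) all reduce to 0 modulo the current basis, so we have a Gröbner basis.
Inter-reduce: drop elements whose leading term is divisible by another's, tail-reduce, and make monic.
Reduced Gröbner basis: {u + 1, v - 1}.
Label its elements g_1 = u + 1, g_2 = v - 1.

Reduce p = -12u^2 - u + 11 modulo G:
  leading term u^2: subtract (-12u)·g_1 from -12u^2 - u + 11 → 11u + 11
  leading term u: subtract (11)·g_1 from 11u + 11 → 0
  normal form = 0.
Since the normal form is 0, p ∈ I.

-12u^2 - u + 11 lies in I (it reduces to 0).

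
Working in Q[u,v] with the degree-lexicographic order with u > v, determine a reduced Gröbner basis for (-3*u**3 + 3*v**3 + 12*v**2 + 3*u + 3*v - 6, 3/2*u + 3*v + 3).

G = {v**3 + 28/9*v**2 + 23/9*v + 4/9, u + 2*v + 2}

f_1 = -3*u**3 + 3*v**3 + 12*v**2 + 3*u + 3*v - 6, LT = u**3.
f_2 = 3/2*u + 3*v + 3, LT = u.

S(f_1,f_2): lcm = u**3. S = -2*u**2*v - v**3 - 2*u**2 - 4*v**2 - u - v + 2.
  leading term u**2*v: subtract (-4/3*u*v)·f_2 from -2*u**2*v - v**3 - 2*u**2 - 4*v**2 - u - v + 2 → 4*u*v**2 - v**3 - 2*u**2 + 4*u*v - 4*v**2 - u - v + 2
  leading term u*v**2: subtract (8/3*v**2)·f_2 from 4*u*v**2 - v**3 - 2*u**2 + 4*u*v - 4*v**2 - u - v + 2 → -9*v**3 - 2*u**2 + 4*u*v - 12*v**2 - u - v + 2
  leading term v**3: no divisor's leading term divides it; move -9*v**3 to the remainder.
  leading term u**2: subtract (-4/3*u)·f_2 from -2*u**2 + 4*u*v - 12*v**2 - u - v + 2 → 8*u*v - 12*v**2 + 3*u - v + 2
  leading term u*v: subtract (16/3*v)·f_2 from 8*u*v - 12*v**2 + 3*u - v + 2 → -28*v**2 + 3*u - 17*v + 2
  leading term v**2: no divisor's leading term divides it; move -28*v**2 to the remainder.
  leading term u: subtract (2)·f_2 from 3*u - 17*v + 2 → -23*v - 4
  leading term v: no divisor's leading term divides it; move -23*v to the remainder.
  leading term 1: no divisor's leading term divides it; move -4 to the remainder.
  remainder -9*v**3 - 28*v**2 - 23*v - 4 ≠ 0; add g_3 = -9*v**3 - 28*v**2 - 23*v - 4 to the basis.

The other S-polynomials (S(f_1,g_3), S(f_2,g_3)) all reduce to 0 modulo the current basis, so we have a Gröbner basis.
Inter-reduce: drop elements whose leading term is divisible by another's, tail-reduce, and make monic.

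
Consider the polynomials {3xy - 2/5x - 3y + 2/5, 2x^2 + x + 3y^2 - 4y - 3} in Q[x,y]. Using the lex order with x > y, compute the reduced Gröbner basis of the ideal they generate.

G = {x^2 + 1/2x + 3/2y^2 - 2y - 3/2, xy - 2/15x - y + 2/15, y^3 - 22/15y^2 + 8/45y}

f_1 = 3xy - 2/5x - 3y + 2/5, LT = xy.
f_2 = 2x^2 + x + 3y^2 - 4y - 3, LT = x^2.

S(f_1,f_2): lcm = x^2y. S = -2/15x^2 - 3/2xy + 2/15x - 3/2y^3 + 2y^2 + 3/2y.
  leading term x^2: subtract (-1/15)·f_2 from -2/15x^2 - 3/2xy + 2/15x - 3/2y^3 + 2y^2 + 3/2y → -3/2xy + 1/5x - 3/2y^3 + 11/5y^2 + 37/30y - 1/5
  leading term xy: subtract (-1/2)·f_1 from -3/2xy + 1/5x - 3/2y^3 + 11/5y^2 + 37/30y - 1/5 → -3/2y^3 + 11/5y^2 - 4/15y
  leading term y^3: no divisor's leading term divides it; move -3/2y^3 to the remainder.
  leading term y^2: no divisor's leading term divides it; move 11/5y^2 to the remainder.
  leading term y: no divisor's leading term divides it; move -4/15y to the remainder.
  remainder -3/2y^3 + 11/5y^2 - 4/15y ≠ 0; add g_3 = -3/2y^3 + 11/5y^2 - 4/15y to the basis.

The other S-polynomials (S(f_1,g_3), S(f_2,g_3)) all reduce to 0 modulo the current basis, so we have a Gröbner basis.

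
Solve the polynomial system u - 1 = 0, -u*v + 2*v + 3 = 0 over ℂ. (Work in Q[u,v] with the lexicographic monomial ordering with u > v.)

Compute a lex Gröbner basis by Buchberger's algorithm.
f_1 = u - 1, LT = u.
f_2 = -u*v + 2*v + 3, LT = u*v.

S(f_1,f_2): lcm = u*v. S = v + 3.
  reduce S modulo (f_1, f_2):
  remainder v + 3 ≠ 0; add h_3 = v + 3 to the basis.

The other S-polynomials (S(f_1,h_3), S(f_2,h_3)) all reduce to 0 modulo the current basis, so we have a Gröbner basis.
Inter-reduce: drop elements whose leading term is divisible by another's, tail-reduce, and make monic.
Reduced Gröbner basis: {u - 1, v + 3}.

The lex basis is triangular: the last element involves only v. Solving v + 3 = 0 gives v ∈ {-3}; substituting each value into the earlier elements determines the remaining variables.
  v = -3: the earlier basis element becomes u - 1 = 0, giving u = 1 — point (1, -3).
This is the nonlinear analogue of row-reducing a linear system.

{(1, -3)}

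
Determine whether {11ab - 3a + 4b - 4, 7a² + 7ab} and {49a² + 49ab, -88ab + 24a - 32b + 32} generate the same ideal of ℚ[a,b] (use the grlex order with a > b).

Two ideals are equal iff their reduced Gröbner bases coincide (the reduced basis is unique for a fixed ordering).
Buchberger on the first generating set:
f_1 = 11ab - 3a + 4b - 4, LT = ab.
f_2 = 7a² + 7ab, LT = a².

S(f_1,f_2): lcm = a²b. S = -ab² - 3/11a² + 4/11ab - 4/11a.
  leading term ab²: subtract (-1/11b)·f_1 from -ab² - 3/11a² + 4/11ab - 4/11a → -3/11a² + 1/11ab + 4/11b² - 4/11a - 4/11b
  leading term a²: subtract (-3/77)·f_2 from -3/11a² + 1/11ab + 4/11b² - 4/11a - 4/11b → 4/11ab + 4/11b² - 4/11a - 4/11b
  leading term ab: subtract (4/121)·f_1 from 4/11ab + 4/11b² - 4/11a - 4/11b → 4/11b² - 32/121a - 60/121b + 16/121
  leading term b²: no divisor's leading term divides it; move 4/11b² to the remainder.
  leading term a: no divisor's leading term divides it; move -32/121a to the remainder.
  leading term b: no divisor's leading term divides it; move -60/121b to the remainder.
  leading term 1: no divisor's leading term divides it; move 16/121 to the remainder.
  remainder 4/11b² - 32/121a - 60/121b + 16/121 ≠ 0; add g_3 = 4/11b² - 32/121a - 60/121b + 16/121 to the basis.

The other S-polynomials (S(f_1,g_3), S(f_2,g_3)) all reduce to 0 modulo the current basis, so we have a Gröbner basis.
Inter-reduce: drop elements whose leading term is divisible by another's, tail-reduce, and make monic.
Reduced Gröbner basis: {a² + 3/11a - 4/11b + 4/11, ab - 3/11a + 4/11b - 4/11, b² - 8/11a - 15/11b + 4/11}.

Buchberger on the second generating set:
h_1 = 49a² + 49ab, LT = a².
h_2 = -88ab + 24a - 32b + 32, LT = ab.

S(h_1,h_2): lcm = a²b. S = ab² + 3/11a² - 4/11ab + 4/11a.
  leading term ab²: subtract (-1/88b)·h_2 from ab² + 3/11a² - 4/11ab + 4/11a → 3/11a² - 1/11ab - 4/11b² + 4/11a + 4/11b
  leading term a²: subtract (3/539)·h_1 from 3/11a² - 1/11ab - 4/11b² + 4/11a + 4/11b → -4/11ab - 4/11b² + 4/11a + 4/11b
  leading term ab: subtract (1/242)·h_2 from -4/11ab - 4/11b² + 4/11a + 4/11b → -4/11b² + 32/121a + 60/121b - 16/121
  leading term b²: no divisor's leading term divides it; move -4/11b² to the remainder.
  leading term a: no divisor's leading term divides it; move 32/121a to the remainder.
  leading term b: no divisor's leading term divides it; move 60/121b to the remainder.
  leading term 1: no divisor's leading term divides it; move -16/121 to the remainder.
  remainder -4/11b² + 32/121a + 60/121b - 16/121 ≠ 0; add k_3 = -4/11b² + 32/121a + 60/121b - 16/121 to the basis.

The other S-polynomials (S(h_1,k_3), S(h_2,k_3)) all reduce to 0 modulo the current basis, so we have a Gröbner basis.
Inter-reduce: drop elements whose leading term is divisible by another's, tail-reduce, and make monic.
Reduced Gröbner basis: {a² + 3/11a - 4/11b + 4/11, ab - 3/11a + 4/11b - 4/11, b² - 8/11a - 15/11b + 4/11}.

These coincide, so the ideals are equal.

Yes, the ideals are equal.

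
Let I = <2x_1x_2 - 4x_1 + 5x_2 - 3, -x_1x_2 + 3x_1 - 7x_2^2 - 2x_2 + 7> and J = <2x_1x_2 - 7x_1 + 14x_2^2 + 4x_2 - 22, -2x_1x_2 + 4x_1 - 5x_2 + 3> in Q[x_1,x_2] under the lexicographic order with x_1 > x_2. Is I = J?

No, the ideals differ.

Equality of ideals is decidable: compute both reduced Gröbner bases (unique for the ordering) and check whether they agree.
Buchberger on the first generating set:
f_1 = 2x_1x_2 - 4x_1 + 5x_2 - 3, LT = x_1x_2.
f_2 = -x_1x_2 + 3x_1 - 7x_2^2 - 2x_2 + 7, LT = x_1x_2.

S(f_1,f_2): lcm = x_1x_2. S = x_1 - 7x_2^2 + 1/2x_2 + 11/2.
  reduce S modulo (f_1, f_2):
  remainder x_1 - 7x_2^2 + 1/2x_2 + 11/2 ≠ 0; add g_3 = x_1 - 7x_2^2 + 1/2x_2 + 11/2 to the basis.

S(f_1,g_3): lcm = x_1x_2. S = -2x_1 + 7x_2^3 - 1/2x_2^2 - 3x_2 - 3/2.
  reduce S modulo (f_1, f_2, g_3):
  remainder 7x_2^3 - 29/2x_2^2 - 2x_2 + 19/2 ≠ 0; add g_4 = 7x_2^3 - 29/2x_2^2 - 2x_2 + 19/2 to the basis.

The other S-polynomials (S(f_2,g_3), S(f_1,g_4), S(f_2,g_4), S(g_3,g_4)) all reduce to 0 modulo the current basis, so we have a Gröbner basis.
Inter-reduce: drop elements whose leading term is divisible by another's, tail-reduce, and make monic.
Reduced Gröbner basis: {x_1 - 7x_2^2 + 1/2x_2 + 11/2, x_2^3 - 29/14x_2^2 - 2/7x_2 + 19/14}.

Buchberger on the second generating set:
h_1 = 2x_1x_2 - 7x_1 + 14x_2^2 + 4x_2 - 22, LT = x_1x_2.
h_2 = -2x_1x_2 + 4x_1 - 5x_2 + 3, LT = x_1x_2.

S(h_1,h_2): lcm = x_1x_2. S = -3/2x_1 + 7x_2^2 - 1/2x_2 - 19/2.
  reduce S modulo (h_1, h_2):
  remainder -3/2x_1 + 7x_2^2 - 1/2x_2 - 19/2 ≠ 0; add k_3 = -3/2x_1 + 7x_2^2 - 1/2x_2 - 19/2 to the basis.

S(h_1,k_3): lcm = x_1x_2. S = -7/2x_1 + 14/3x_2^3 + 20/3x_2^2 - 13/3x_2 - 11.
  reduce S modulo (h_1, h_2, k_3):
  remainder 14/3x_2^3 - 29/3x_2^2 - 19/6x_2 + 67/6 ≠ 0; add k_4 = 14/3x_2^3 - 29/3x_2^2 - 19/6x_2 + 67/6 to the basis.

The other S-polynomials (S(h_2,k_3), S(h_1,k_4), S(h_2,k_4), S(k_3,k_4)) all reduce to 0 modulo the current basis, so we have a Gröbner basis.
Inter-reduce: drop elements whose leading term is divisible by another's, tail-reduce, and make monic.
Reduced Gröbner basis: {x_1 - 14/3x_2^2 + 1/3x_2 + 19/3, x_2^3 - 29/14x_2^2 - 19/28x_2 + 67/28}.

The bases are distinct; the ideals are different.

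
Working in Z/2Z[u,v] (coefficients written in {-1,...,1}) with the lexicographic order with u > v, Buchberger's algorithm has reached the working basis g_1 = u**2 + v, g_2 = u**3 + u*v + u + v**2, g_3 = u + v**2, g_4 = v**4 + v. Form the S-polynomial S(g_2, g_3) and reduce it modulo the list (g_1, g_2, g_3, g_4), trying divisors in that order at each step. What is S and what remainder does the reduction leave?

lcm(LM(g_2), LM(g_3)) = u**3.
S = (lcm/LT(g_2))·g_2 − (lcm/LT(g_3))·g_3 = u**2*v**2 + u*v + u + v**2.
Reduce S modulo (g_1, g_2, g_3, g_4) in that order:
  leading term u**2*v**2: subtract (v**2)·g_1 from u**2*v**2 + u*v + u + v**2 → u*v + u + v**3 + v**2
  leading term u*v: subtract (v)·g_3 from u*v + u + v**3 + v**2 → u + v**2
  leading term u: subtract (1)·g_3 from u + v**2 → 0
The remainder is 0, so this S-polynomial contributes no new basis element.

S(g_2, g_3) = u**2*v**2 + u*v + u + v**2; remainder on division = 0.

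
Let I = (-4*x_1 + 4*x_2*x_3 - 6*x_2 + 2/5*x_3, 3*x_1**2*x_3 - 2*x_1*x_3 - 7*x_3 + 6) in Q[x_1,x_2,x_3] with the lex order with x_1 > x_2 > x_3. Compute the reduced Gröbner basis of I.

f_1 = -4*x_1 + 4*x_2*x_3 - 6*x_2 + 2/5*x_3, LT = x_1.
f_2 = 3*x_1**2*x_3 - 2*x_1*x_3 - 7*x_3 + 6, LT = x_1**2*x_3.

S(f_1,f_2): lcm = x_1**2*x_3. S = -x_1*x_2*x_3**2 + 3/2*x_1*x_2*x_3 - 1/10*x_1*x_3**2 + 2/3*x_1*x_3 + 7/3*x_3 - 2.
  leading term x_1*x_2*x_3**2: subtract (1/4*x_2*x_3**2)·f_1 from -x_1*x_2*x_3**2 + 3/2*x_1*x_2*x_3 - 1/10*x_1*x_3**2 + 2/3*x_1*x_3 + 7/3*x_3 - 2 → 3/2*x_1*x_2*x_3 - 1/10*x_1*x_3**2 + 2/3*x_1*x_3 - x_2**2*x_3**3 + 3/2*x_2**2*x_3**2 - 1/10*x_2*x_3**3 + 7/3*x_3 - 2
  leading term x_1*x_2*x_3: subtract (-3/8*x_2*x_3)·f_1 from 3/2*x_1*x_2*x_3 - 1/10*x_1*x_3**2 + 2/3*x_1*x_3 - x_2**2*x_3**3 + 3/2*x_2**2*x_3**2 - 1/10*x_2*x_3**3 + 7/3*x_3 - 2 → -1/10*x_1*x_3**2 + 2/3*x_1*x_3 - x_2**2*x_3**3 + 3*x_2**2*x_3**2 - 9/4*x_2**2*x_3 - 1/10*x_2*x_3**3 + 3/20*x_2*x_3**2 + 7/3*x_3 - 2
  leading term x_1*x_3**2: subtract (1/40*x_3**2)·f_1 from -1/10*x_1*x_3**2 + 2/3*x_1*x_3 - x_2**2*x_3**3 + 3*x_2**2*x_3**2 - 9/4*x_2**2*x_3 - 1/10*x_2*x_3**3 + 3/20*x_2*x_3**2 + 7/3*x_3 - 2 → 2/3*x_1*x_3 - x_2**2*x_3**3 + 3*x_2**2*x_3**2 - 9/4*x_2**2*x_3 - 1/5*x_2*x_3**3 + 3/10*x_2*x_3**2 - 1/100*x_3**3 + 7/3*x_3 - 2
  leading term x_1*x_3: subtract (-1/6*x_3)·f_1 from 2/3*x_1*x_3 - x_2**2*x_3**3 + 3*x_2**2*x_3**2 - 9/4*x_2**2*x_3 - 1/5*x_2*x_3**3 + 3/10*x_2*x_3**2 - 1/100*x_3**3 + 7/3*x_3 - 2 → -x_2**2*x_3**3 + 3*x_2**2*x_3**2 - 9/4*x_2**2*x_3 - 1/5*x_2*x_3**3 + 29/30*x_2*x_3**2 - x_2*x_3 - 1/100*x_3**3 + 1/15*x_3**2 + 7/3*x_3 - 2
  leading term x_2**2*x_3**3: no divisor's leading term divides it; move -x_2**2*x_3**3 to the remainder.
  leading term x_2**2*x_3**2: no divisor's leading term divides it; move 3*x_2**2*x_3**2 to the remainder.
  leading term x_2**2*x_3: no divisor's leading term divides it; move -9/4*x_2**2*x_3 to the remainder.
  leading term x_2*x_3**3: no divisor's leading term divides it; move -1/5*x_2*x_3**3 to the remainder.
  leading term x_2*x_3**2: no divisor's leading term divides it; move 29/30*x_2*x_3**2 to the remainder.
  leading term x_2*x_3: no divisor's leading term divides it; move -x_2*x_3 to the remainder.
  leading term x_3**3: no divisor's leading term divides it; move -1/100*x_3**3 to the remainder.
  leading term x_3**2: no divisor's leading term divides it; move 1/15*x_3**2 to the remainder.
  leading term x_3: no divisor's leading term divides it; move 7/3*x_3 to the remainder.
  leading term 1: no divisor's leading term divides it; move -2 to the remainder.
  remainder -x_2**2*x_3**3 + 3*x_2**2*x_3**2 - 9/4*x_2**2*x_3 - 1/5*x_2*x_3**3 + 29/30*x_2*x_3**2 - x_2*x_3 - 1/100*x_3**3 + 1/15*x_3**2 + 7/3*x_3 - 2 ≠ 0; add g_3 = -x_2**2*x_3**3 + 3*x_2**2*x_3**2 - 9/4*x_2**2*x_3 - 1/5*x_2*x_3**3 + 29/30*x_2*x_3**2 - x_2*x_3 - 1/100*x_3**3 + 1/15*x_3**2 + 7/3*x_3 - 2 to the basis.

The other S-polynomials (S(f_1,g_3), S(f_2,g_3)) all reduce to 0 modulo the current basis, so we have a Gröbner basis.
Inter-reduce: drop elements whose leading term is divisible by another's, tail-reduce, and make monic.

G = {x_1 - x_2*x_3 + 3/2*x_2 - 1/10*x_3, x_2**2*x_3**3 - 3*x_2**2*x_3**2 + 9/4*x_2**2*x_3 + 1/5*x_2*x_3**3 - 29/30*x_2*x_3**2 + x_2*x_3 + 1/100*x_3**3 - 1/15*x_3**2 - 7/3*x_3 + 2}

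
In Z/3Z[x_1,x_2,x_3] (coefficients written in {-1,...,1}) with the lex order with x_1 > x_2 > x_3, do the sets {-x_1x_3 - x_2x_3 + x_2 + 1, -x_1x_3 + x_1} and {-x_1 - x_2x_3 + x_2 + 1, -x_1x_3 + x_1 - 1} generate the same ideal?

No, the ideals differ.

For a fixed monomial order, each ideal has a unique reduced Gröbner basis; comparing bases decides equality.
Buchberger on the first generating set:
f_1 = -x_1x_3 - x_2x_3 + x_2 + 1, LT = x_1x_3.
f_2 = -x_1x_3 + x_1, LT = x_1x_3.

S(f_1,f_2): lcm = x_1x_3. S = x_1 + x_2x_3 - x_2 - 1.
  leading term x_1: no divisor's leading term divides it; move x_1 to the remainder.
  leading term x_2x_3: no divisor's leading term divides it; move x_2x_3 to the remainder.
  leading term x_2: no divisor's leading term divides it; move -x_2 to the remainder.
  leading term 1: no divisor's leading term divides it; move -1 to the remainder.
  remainder x_1 + x_2x_3 - x_2 - 1 ≠ 0; add g_3 = x_1 + x_2x_3 - x_2 - 1 to the basis.

S(f_1,g_3): lcm = x_1x_3. S = -x_2x_3^2 - x_2x_3 - x_2 + x_3 - 1.
  leading term x_2x_3^2: no divisor's leading term divides it; move -x_2x_3^2 to the remainder.
  leading term x_2x_3: no divisor's leading term divides it; move -x_2x_3 to the remainder.
  leading term x_2: no divisor's leading term divides it; move -x_2 to the remainder.
  leading term x_3: no divisor's leading term divides it; move x_3 to the remainder.
  leading term 1: no divisor's leading term divides it; move -1 to the remainder.
  remainder -x_2x_3^2 - x_2x_3 - x_2 + x_3 - 1 ≠ 0; add g_4 = -x_2x_3^2 - x_2x_3 - x_2 + x_3 - 1 to the basis.

S(f_2,g_3): lcm = x_1x_3. S = -x_1 - x_2x_3^2 + x_2x_3 + x_3.
  leading term x_1: subtract (-1)·g_3 from -x_1 - x_2x_3^2 + x_2x_3 + x_3 → -x_2x_3^2 - x_2x_3 - x_2 + x_3 - 1
  leading term x_2x_3^2: subtract (1)·g_4 from -x_2x_3^2 - x_2x_3 - x_2 + x_3 - 1 → 0
  remainder 0.

S(f_1,g_4): lcm = x_1x_2x_3^2. S = -x_1x_2x_3 - x_1x_2 + x_1x_3 - x_1 + x_2^2x_3^2 - x_2^2x_3 - x_2x_3.
  leading term x_1x_2x_3: subtract (x_2)·f_1 from -x_1x_2x_3 - x_1x_2 + x_1x_3 - x_1 + x_2^2x_3^2 - x_2^2x_3 - x_2x_3 → -x_1x_2 + x_1x_3 - x_1 + x_2^2x_3^2 - x_2^2 - x_2x_3 - x_2
  leading term x_1x_2: subtract (-x_2)·g_3 from -x_1x_2 + x_1x_3 - x_1 + x_2^2x_3^2 - x_2^2 - x_2x_3 - x_2 → x_1x_3 - x_1 + x_2^2x_3^2 + x_2^2x_3 + x_2^2 - x_2x_3 + x_2
  leading term x_1x_3: subtract (-1)·f_1 from x_1x_3 - x_1 + x_2^2x_3^2 + x_2^2x_3 + x_2^2 - x_2x_3 + x_2 → -x_1 + x_2^2x_3^2 + x_2^2x_3 + x_2^2 + x_2x_3 - x_2 + 1
  leading term x_1: subtract (-1)·g_3 from -x_1 + x_2^2x_3^2 + x_2^2x_3 + x_2^2 + x_2x_3 - x_2 + 1 → x_2^2x_3^2 + x_2^2x_3 + x_2^2 - x_2x_3 + x_2
  leading term x_2^2x_3^2: subtract (-x_2)·g_4 from x_2^2x_3^2 + x_2^2x_3 + x_2^2 - x_2x_3 + x_2 → 0
  remainder 0.

S(f_2,g_4): lcm = x_1x_2x_3^2. S = x_1x_2x_3 - x_1x_2 + x_1x_3 - x_1.
  leading term x_1x_2x_3: subtract (-x_2)·f_1 from x_1x_2x_3 - x_1x_2 + x_1x_3 - x_1 → -x_1x_2 + x_1x_3 - x_1 - x_2^2x_3 + x_2^2 + x_2
  leading term x_1x_2: subtract (-x_2)·g_3 from -x_1x_2 + x_1x_3 - x_1 - x_2^2x_3 + x_2^2 + x_2 → x_1x_3 - x_1
  leading term x_1x_3: subtract (-1)·f_1 from x_1x_3 - x_1 → -x_1 - x_2x_3 + x_2 + 1
  leading term x_1: subtract (-1)·g_3 from -x_1 - x_2x_3 + x_2 + 1 → 0
  remainder 0.

S(g_3,g_4): leading monomials are coprime, so the S-polynomial reduces to 0 (Buchberger's first criterion).
Every S-polynomial of the final basis reduces to 0, so we have a Gröbner basis.
Inter-reduce: drop elements whose leading term is divisible by another's, tail-reduce, and make monic.
Reduced Gröbner basis: {x_1 + x_2x_3 - x_2 - 1, x_2x_3^2 + x_2x_3 + x_2 - x_3 + 1}.

Buchberger on the second generating set:
h_1 = -x_1 - x_2x_3 + x_2 + 1, LT = x_1.
h_2 = -x_1x_3 + x_1 - 1, LT = x_1x_3.

S(h_1,h_2): lcm = x_1x_3. S = x_1 + x_2x_3^2 - x_2x_3 - x_3 - 1.
  leading term x_1: subtract (-1)·h_1 from x_1 + x_2x_3^2 - x_2x_3 - x_3 - 1 → x_2x_3^2 + x_2x_3 + x_2 - x_3
  leading term x_2x_3^2: no divisor's leading term divides it; move x_2x_3^2 to the remainder.
  leading term x_2x_3: no divisor's leading term divides it; move x_2x_3 to the remainder.
  leading term x_2: no divisor's leading term divides it; move x_2 to the remainder.
  leading term x_3: no divisor's leading term divides it; move -x_3 to the remainder.
  remainder x_2x_3^2 + x_2x_3 + x_2 - x_3 ≠ 0; add k_3 = x_2x_3^2 + x_2x_3 + x_2 - x_3 to the basis.

S(h_1,k_3): leading monomials are coprime, so the S-polynomial reduces to 0 (Buchberger's first criterion).
S(h_2,k_3): lcm = x_1x_2x_3^2. S = x_1x_2x_3 - x_1x_2 + x_1x_3 + x_2x_3.
  leading term x_1x_2x_3: subtract (-x_2x_3)·h_1 from x_1x_2x_3 - x_1x_2 + x_1x_3 + x_2x_3 → -x_1x_2 + x_1x_3 - x_2^2x_3^2 + x_2^2x_3 - x_2x_3
  leading term x_1x_2: subtract (x_2)·h_1 from -x_1x_2 + x_1x_3 - x_2^2x_3^2 + x_2^2x_3 - x_2x_3 → x_1x_3 - x_2^2x_3^2 - x_2^2x_3 - x_2^2 - x_2x_3 - x_2
  leading term x_1x_3: subtract (-x_3)·h_1 from x_1x_3 - x_2^2x_3^2 - x_2^2x_3 - x_2^2 - x_2x_3 - x_2 → -x_2^2x_3^2 - x_2^2x_3 - x_2^2 - x_2x_3^2 - x_2 + x_3
  leading term x_2^2x_3^2: subtract (-x_2)·k_3 from -x_2^2x_3^2 - x_2^2x_3 - x_2^2 - x_2x_3^2 - x_2 + x_3 → -x_2x_3^2 - x_2x_3 - x_2 + x_3
  leading term x_2x_3^2: subtract (-1)·k_3 from -x_2x_3^2 - x_2x_3 - x_2 + x_3 → 0
  remainder 0.

Every S-polynomial of the final basis reduces to 0, so we have a Gröbner basis.
Inter-reduce: drop elements whose leading term is divisible by another's, tail-reduce, and make monic.
Reduced Gröbner basis: {x_1 + x_2x_3 - x_2 - 1, x_2x_3^2 + x_2x_3 + x_2 - x_3}.

Since the reduced bases disagree, the two ideals are not the same.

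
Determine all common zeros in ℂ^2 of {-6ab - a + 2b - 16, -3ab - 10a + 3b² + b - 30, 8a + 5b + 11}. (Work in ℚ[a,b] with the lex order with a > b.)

{(-2, 1)}

Compute a lex Gröbner basis by Buchberger's algorithm.
f_1 = -6ab - a + 2b - 16, LT = ab.
f_2 = -3ab - 10a + 3b² + b - 30, LT = ab.
f_3 = 8a + 5b + 11, LT = a.

S(f_1,f_2): lcm = ab. S = -19/6a + b² - 22/3.
  leading term a: subtract (-19/48)·f_3 from -19/6a + b² - 22/3 → b² + 95/48b - 143/48
  leading term b²: no divisor's leading term divides it; move b² to the remainder.
  leading term b: no divisor's leading term divides it; move 95/48b to the remainder.
  leading term 1: no divisor's leading term divides it; move -143/48 to the remainder.
  remainder b² + 95/48b - 143/48 ≠ 0; add h_4 = b² + 95/48b - 143/48 to the basis.

S(f_1,f_3): lcm = ab. S = ⅙a - ⅝b² - 41/24b + 8/3.
  leading term a: subtract (1/48)·f_3 from ⅙a - ⅝b² - 41/24b + 8/3 → -⅝b² - 29/16b + 39/16
  leading term b²: subtract (-⅝)·h_4 from -⅝b² - 29/16b + 39/16 → -221/384b + 221/384
  leading term b: no divisor's leading term divides it; move -221/384b to the remainder.
  leading term 1: no divisor's leading term divides it; move 221/384 to the remainder.
  remainder -221/384b + 221/384 ≠ 0; add h_5 = -221/384b + 221/384 to the basis.

S(f_2,f_3): lcm = ab. S = 10/3a - 13/8b² - 41/24b + 10.
  leading term a: subtract (5/12)·f_3 from 10/3a - 13/8b² - 41/24b + 10 → -13/8b² - 91/24b + 65/12
  leading term b²: subtract (-13/8)·h_4 from -13/8b² - 91/24b + 65/12 → -221/384b + 221/384
  leading term b: subtract (1)·h_5 from -221/384b + 221/384 → 0
  remainder 0.

S(f_1,h_4): lcm = ab². S = -29/16ab + 143/48a - ⅓b² + 8/3b.
  leading term ab: subtract (29/96)·f_1 from -29/16ab + 143/48a - ⅓b² + 8/3b → 105/32a - ⅓b² + 33/16b + 29/6
  leading term a: subtract (105/256)·f_3 from 105/32a - ⅓b² + 33/16b + 29/6 → -⅓b² + 3/256b + 247/768
  leading term b²: subtract (-⅓)·h_4 from -⅓b² + 3/256b + 247/768 → 1547/2304b - 1547/2304
  leading term b: subtract (-7/6)·h_5 from 1547/2304b - 1547/2304 → 0
  remainder 0.

S(f_2,h_4): lcm = ab². S = 65/48ab + 143/48a - b³ - ⅓b² + 10b.
  leading term ab: subtract (-65/288)·f_1 from 65/48ab + 143/48a - b³ - ⅓b² + 10b → 793/288a - b³ - ⅓b² + 1505/144b - 65/18
  leading term a: subtract (793/2304)·f_3 from 793/288a - b³ - ⅓b² + 1505/144b - 65/18 → -b³ - ⅓b² + 2235/256b - 5681/768
  leading term b³: subtract (-b)·h_4 from -b³ - ⅓b² + 2235/256b - 5681/768 → 79/48b² + 4417/768b - 5681/768
  leading term b²: subtract (79/48)·h_4 from 79/48b² + 4417/768b - 5681/768 → 2873/1152b - 2873/1152
  leading term b: subtract (-13/3)·h_5 from 2873/1152b - 2873/1152 → 0
  remainder 0.

S(f_3,h_4): leading monomials are coprime, so the S-polynomial reduces to 0 (Buchberger's first criterion).
S(f_1,h_5): lcm = ab. S = 7/6a - ⅓b + 8/3.
  leading term a: subtract (7/48)·f_3 from 7/6a - ⅓b + 8/3 → -17/16b + 17/16
  leading term b: subtract (24/13)·h_5 from -17/16b + 17/16 → 0
  remainder 0.

S(f_2,h_5): lcm = ab. S = 13/3a - b² - ⅓b + 10.
  leading term a: subtract (13/24)·f_3 from 13/3a - b² - ⅓b + 10 → -b² - 73/24b + 97/24
  leading term b²: subtract (-1)·h_4 from -b² - 73/24b + 97/24 → -17/16b + 17/16
  leading term b: subtract (24/13)·h_5 from -17/16b + 17/16 → 0
  remainder 0.

S(f_3,h_5): leading monomials are coprime, so the S-polynomial reduces to 0 (Buchberger's first criterion).
S(h_4,h_5): lcm = b². S = 143/48b - 143/48.
  leading term b: subtract (-88/17)·h_5 from 143/48b - 143/48 → 0
  remainder 0.

Every S-polynomial of the final basis reduces to 0, so we have a Gröbner basis.
Inter-reduce: drop elements whose leading term is divisible by another's, tail-reduce, and make monic.
Reduced Gröbner basis: {a + 2, b - 1}.

From the last basis element, b - 1 = 0, so b takes values in {1}. Each choice, substituted upward through the basis, yields the corresponding point(s) of the solution set.
  b = 1: the earlier basis element becomes a + 2 = 0, giving a = -2 — point (-2, 1).
Substituting each solution back into the original system confirms all equations vanish.
Zero-dimensionality of the ideal guarantees finitely many solutions over ℂ.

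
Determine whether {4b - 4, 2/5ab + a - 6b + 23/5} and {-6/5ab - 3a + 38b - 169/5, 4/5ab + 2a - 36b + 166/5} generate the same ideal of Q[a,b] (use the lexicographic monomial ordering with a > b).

Since reduced Gröbner bases are canonical representatives of ideals under a given ordering, it suffices to compute and compare them.
Buchberger on the first generating set:
f_1 = 4b - 4, LT = b.
f_2 = 2/5ab + a - 6b + 23/5, LT = ab.

S(f_1,f_2): lcm = ab. S = -7/2a + 15b - 23/2.
  leading term a: no divisor's leading term divides it; move -7/2a to the remainder.
  leading term b: subtract (15/4)·f_1 from 15b - 23/2 → 7/2
  leading term 1: no divisor's leading term divides it; move 7/2 to the remainder.
  remainder -7/2a + 7/2 ≠ 0; add g_3 = -7/2a + 7/2 to the basis.

S(f_1,g_3): leading monomials are coprime, so the S-polynomial reduces to 0 (Buchberger's first criterion).
S(f_2,g_3): lcm = ab. S = 5/2a - 14b + 23/2.
  leading term a: subtract (-5/7)·g_3 from 5/2a - 14b + 23/2 → -14b + 14
  leading term b: subtract (-7/2)·f_1 from -14b + 14 → 0
  remainder 0.

Every S-polynomial of the final basis reduces to 0, so we have a Gröbner basis.
Inter-reduce: drop elements whose leading term is divisible by another's, tail-reduce, and make monic.
Reduced Gröbner basis: {a - 1, b - 1}.

Buchberger on the second generating set:
h_1 = -6/5ab - 3a + 38b - 169/5, LT = ab.
h_2 = 4/5ab + 2a - 36b + 166/5, LT = ab.

S(h_1,h_2): lcm = ab. S = 40/3b - 40/3.
  leading term b: no divisor's leading term divides it; move 40/3b to the remainder.
  leading term 1: no divisor's leading term divides it; move -40/3 to the remainder.
  remainder 40/3b - 40/3 ≠ 0; add k_3 = 40/3b - 40/3 to the basis.

S(h_1,k_3): lcm = ab. S = 7/2a - 95/3b + 169/6.
  leading term a: no divisor's leading term divides it; move 7/2a to the remainder.
  leading term b: subtract (-19/8)·k_3 from -95/3b + 169/6 → -7/2
  leading term 1: no divisor's leading term divides it; move -7/2 to the remainder.
  remainder 7/2a - 7/2 ≠ 0; add k_4 = 7/2a - 7/2 to the basis.

S(h_2,k_3): lcm = ab. S = 7/2a - 45b + 83/2.
  leading term a: subtract (1)·k_4 from 7/2a - 45b + 83/2 → -45b + 45
  leading term b: subtract (-27/8)·k_3 from -45b + 45 → 0
  remainder 0.

S(h_1,k_4): lcm = ab. S = 5/2a - 92/3b + 169/6.
  leading term a: subtract (5/7)·k_4 from 5/2a - 92/3b + 169/6 → -92/3b + 92/3
  leading term b: subtract (-23/10)·k_3 from -92/3b + 92/3 → 0
  remainder 0.

S(h_2,k_4): lcm = ab. S = 5/2a - 44b + 83/2.
  leading term a: subtract (5/7)·k_4 from 5/2a - 44b + 83/2 → -44b + 44
  leading term b: subtract (-33/10)·k_3 from -44b + 44 → 0
  remainder 0.

S(k_3,k_4): leading monomials are coprime, so the S-polynomial reduces to 0 (Buchberger's first criterion).
Every S-polynomial of the final basis reduces to 0, so we have a Gröbner basis.
Inter-reduce: drop elements whose leading term is divisible by another's, tail-reduce, and make monic.
Reduced Gröbner basis: {a - 1, b - 1}.

Same reduced basis, so the two generating sets span the same ideal.

Yes, the ideals are equal.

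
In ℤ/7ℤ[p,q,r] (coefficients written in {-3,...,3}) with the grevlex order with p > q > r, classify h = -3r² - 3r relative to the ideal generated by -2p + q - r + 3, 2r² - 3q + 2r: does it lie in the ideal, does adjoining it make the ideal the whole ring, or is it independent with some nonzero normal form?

-3r² - 3r is independent of I; its normal form modulo I is -q.

First compute the reduced Gröbner basis of I by Buchberger's algorithm.
f_1 = -2p + q - r + 3, LT = p.
f_2 = 2r² - 3q + 2r, LT = r².

The S-polynomials (S(f_1,f_2)) all reduce to 0 modulo the current basis, so we have a Gröbner basis.
Inter-reduce: drop elements whose leading term is divisible by another's, tail-reduce, and make monic.
Reduced Gröbner basis: {r² + 2q + r, p + 3q - 3r + 2}.
Label its elements g_1 = r² + 2q + r, g_2 = p + 3q - 3r + 2.

Reduce h = -3r² - 3r modulo G:
  leading term r²: subtract (-3)·g_1 from -3r² - 3r → -q
  leading term q: no divisor's leading term divides it; move -q to the remainder.
  normal form = -q.
The normal form is nonzero, so h ∉ I. Since h minus its normal form lies in I, I + (h) = I + (n) where n = -q; decide whether this ideal is the whole ring.
Run Buchberger on G together with n (pairs among the g_i already reduce to 0 since G is a Gröbner basis):
g_1 = r² + 2q + r, LT = r².
g_2 = p + 3q - 3r + 2, LT = p.
n = -q, LT = q.

The S-polynomials (S(g_1,g_2), S(g_1,n), S(g_2,n)) all reduce to 0 modulo the current basis, so we have a Gröbner basis.
Inter-reduce: drop elements whose leading term is divisible by another's, tail-reduce, and make monic.
Reduced Gröbner basis: {r² + r, p - 3r + 2, q}.
The reduced Gröbner basis of I + (h) is {r² + r, p - 3r + 2, q} ≠ {1}, a proper ideal, so the enlarged system stays consistent: h is independent of I, with normal form -q.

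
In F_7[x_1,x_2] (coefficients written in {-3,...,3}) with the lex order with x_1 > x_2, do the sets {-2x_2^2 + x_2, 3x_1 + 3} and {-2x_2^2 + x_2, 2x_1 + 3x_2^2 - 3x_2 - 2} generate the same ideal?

No, the ideals differ.

Since reduced Gröbner bases are canonical representatives of ideals under a given ordering, it suffices to compute and compare them.
Buchberger on the first generating set:
f_1 = -2x_2^2 + x_2, LT = x_2^2.
f_2 = 3x_1 + 3, LT = x_1.

The S-polynomials (S(f_1,f_2)) all reduce to 0 modulo the current basis, so we have a Gröbner basis.
Inter-reduce: drop elements whose leading term is divisible by another's, tail-reduce, and make monic.
Reduced Gröbner basis: {x_1 + 1, x_2^2 + 3x_2}.

Buchberger on the second generating set:
h_1 = -2x_2^2 + x_2, LT = x_2^2.
h_2 = 2x_1 + 3x_2^2 - 3x_2 - 2, LT = x_1.

The S-polynomials (S(h_1,h_2)) all reduce to 0 modulo the current basis, so we have a Gröbner basis.
Inter-reduce: drop elements whose leading term is divisible by another's, tail-reduce, and make monic.
Reduced Gröbner basis: {x_1 + x_2 - 1, x_2^2 + 3x_2}.

These differ, so the ideals are not equal.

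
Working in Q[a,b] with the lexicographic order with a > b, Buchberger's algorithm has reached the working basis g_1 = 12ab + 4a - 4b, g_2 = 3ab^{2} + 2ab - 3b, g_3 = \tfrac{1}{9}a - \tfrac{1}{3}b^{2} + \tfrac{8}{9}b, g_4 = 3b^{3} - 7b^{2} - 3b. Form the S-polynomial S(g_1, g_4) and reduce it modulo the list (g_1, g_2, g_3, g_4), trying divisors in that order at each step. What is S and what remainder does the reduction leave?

lcm(LM(g_1), LM(g_4)) = ab^{3}.
S = (lcm/LT(g_1))·g_1 − (lcm/LT(g_4))·g_4 = \tfrac{8}{3}ab^{2} + ab - \tfrac{1}{3}b^{3}.
Reduce S modulo (g_1, g_2, g_3, g_4) in that order:
  leading term ab^{2}: subtract (\tfrac{2}{9}b)·g_1 from \tfrac{8}{3}ab^{2} + ab - \tfrac{1}{3}b^{3} → \tfrac{1}{9}ab - \tfrac{1}{3}b^{3} + \tfrac{8}{9}b^{2}
  leading term ab: subtract (\tfrac{1}{108})·g_1 from \tfrac{1}{9}ab - \tfrac{1}{3}b^{3} + \tfrac{8}{9}b^{2} → -\tfrac{1}{27}a - \tfrac{1}{3}b^{3} + \tfrac{8}{9}b^{2} + \tfrac{1}{27}b
  leading term a: subtract (-\tfrac{1}{3})·g_3 from -\tfrac{1}{27}a - \tfrac{1}{3}b^{3} + \tfrac{8}{9}b^{2} + \tfrac{1}{27}b → -\tfrac{1}{3}b^{3} + \tfrac{7}{9}b^{2} + \tfrac{1}{3}b
  leading term b^{3}: subtract (-\tfrac{1}{9})·g_4 from -\tfrac{1}{3}b^{3} + \tfrac{7}{9}b^{2} + \tfrac{1}{3}b → 0
The remainder is 0, so this S-polynomial contributes no new basis element.

S(g_1, g_4) = \tfrac{8}{3}ab^{2} + ab - \tfrac{1}{3}b^{3}; remainder on division = 0.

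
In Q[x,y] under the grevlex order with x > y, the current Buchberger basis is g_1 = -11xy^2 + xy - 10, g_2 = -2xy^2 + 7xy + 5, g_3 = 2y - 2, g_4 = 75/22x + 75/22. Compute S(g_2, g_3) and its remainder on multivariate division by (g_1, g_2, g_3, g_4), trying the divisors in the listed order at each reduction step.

S(g_2, g_3) = -5/2xy - 5/2; remainder on division = 0.

lcm(LM(g_2), LM(g_3)) = xy^2.
S = (lcm/LT(g_2))·g_2 − (lcm/LT(g_3))·g_3 = -5/2xy - 5/2.
Reduce S modulo (g_1, g_2, g_3, g_4) in that order:
  leading term xy: subtract (-5/4x)·g_3 from -5/2xy - 5/2 → -5/2x - 5/2
  leading term x: subtract (-11/15)·g_4 from -5/2x - 5/2 → 0
The remainder is 0, so this S-polynomial contributes no new basis element.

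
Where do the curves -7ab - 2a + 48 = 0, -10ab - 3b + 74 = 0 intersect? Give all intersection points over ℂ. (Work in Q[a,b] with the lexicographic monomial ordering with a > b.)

{(-4, -2), (9/5, 74/21)}

Compute a lex Gröbner basis by Buchberger's algorithm.
f_1 = -7ab - 2a + 48, LT = ab.
f_2 = -10ab - 3b + 74, LT = ab.

S(f_1,f_2): lcm = ab. S = 2/7a - 3/10b + 19/35.
  leading term a: no divisor's leading term divides it; move 2/7a to the remainder.
  leading term b: no divisor's leading term divides it; move -3/10b to the remainder.
  leading term 1: no divisor's leading term divides it; move 19/35 to the remainder.
  remainder 2/7a - 3/10b + 19/35 ≠ 0; add h_3 = 2/7a - 3/10b + 19/35 to the basis.

S(f_1,h_3): lcm = ab. S = 2/7a + 21/20b^2 - 19/10b - 48/7.
  leading term a: subtract (1)·h_3 from 2/7a + 21/20b^2 - 19/10b - 48/7 → 21/20b^2 - 8/5b - 37/5
  leading term b^2: no divisor's leading term divides it; move 21/20b^2 to the remainder.
  leading term b: no divisor's leading term divides it; move -8/5b to the remainder.
  leading term 1: no divisor's leading term divides it; move -37/5 to the remainder.
  remainder 21/20b^2 - 8/5b - 37/5 ≠ 0; add h_4 = 21/20b^2 - 8/5b - 37/5 to the basis.

The other S-polynomials (S(f_2,h_3), S(f_1,h_4), S(f_2,h_4), S(h_3,h_4)) all reduce to 0 modulo the current basis, so we have a Gröbner basis.
Inter-reduce: drop elements whose leading term is divisible by another's, tail-reduce, and make monic.
Reduced Gröbner basis: {a - 21/20b + 19/10, b^2 - 32/21b - 148/21}.

A lex Gröbner basis eliminates variables successively. Here b^2 - 32/21b - 148/21 depends only on b, with roots {-2, 74/21}; lifting each root through the earlier basis elements recovers the full solutions.
  b = -2: the earlier basis element becomes a + 4 = 0, giving a = -4 — point (-4, -2).
  b = 74/21: the earlier basis element becomes a - 9/5 = 0, giving a = 9/5 — point (9/5, 74/21).
Each listed point satisfies every original equation (direct substitution).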